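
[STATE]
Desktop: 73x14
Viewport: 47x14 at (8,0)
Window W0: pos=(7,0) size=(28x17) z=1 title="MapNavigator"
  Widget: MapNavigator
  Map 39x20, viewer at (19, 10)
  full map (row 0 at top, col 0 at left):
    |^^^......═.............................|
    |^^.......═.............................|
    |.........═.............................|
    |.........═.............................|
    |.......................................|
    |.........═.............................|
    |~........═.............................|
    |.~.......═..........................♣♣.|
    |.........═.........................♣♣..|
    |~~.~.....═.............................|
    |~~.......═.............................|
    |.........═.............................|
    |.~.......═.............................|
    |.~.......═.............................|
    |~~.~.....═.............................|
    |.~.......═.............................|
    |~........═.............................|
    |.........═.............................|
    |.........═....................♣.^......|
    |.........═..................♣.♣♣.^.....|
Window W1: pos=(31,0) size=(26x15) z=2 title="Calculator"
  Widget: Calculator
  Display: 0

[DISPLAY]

━━━━━━━━━━━━━━━━━━━━━━━┏━━━━━━━━━━━━━━━━━━━━━━━
 MapNavigator          ┃ Calculator            
───────────────────────┠───────────────────────
.......................┃                       
...═...................┃┌───┬───┬───┬───┐      
...═...................┃│ 7 │ 8 │ 9 │ ÷ │      
...═...................┃├───┼───┼───┼───┤      
...═...................┃│ 4 │ 5 │ 6 │ × │      
...═...................┃├───┼───┼───┼───┤      
...═.........@.........┃│ 1 │ 2 │ 3 │ - │      
...═...................┃├───┼───┼───┼───┤      
...═...................┃│ 0 │ . │ = │ + │      
...═...................┃├───┼───┼───┼───┤      
...═...................┃│ C │ MC│ MR│ M+│      


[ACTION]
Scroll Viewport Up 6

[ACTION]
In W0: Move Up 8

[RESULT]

━━━━━━━━━━━━━━━━━━━━━━━┏━━━━━━━━━━━━━━━━━━━━━━━
 MapNavigator          ┃ Calculator            
───────────────────────┠───────────────────────
                       ┃                       
                       ┃┌───┬───┬───┬───┐      
                       ┃│ 7 │ 8 │ 9 │ ÷ │      
                       ┃├───┼───┼───┼───┤      
...═...................┃│ 4 │ 5 │ 6 │ × │      
...═...................┃├───┼───┼───┼───┤      
...═.........@.........┃│ 1 │ 2 │ 3 │ - │      
...═...................┃├───┼───┼───┼───┤      
.......................┃│ 0 │ . │ = │ + │      
...═...................┃├───┼───┼───┼───┤      
...═...................┃│ C │ MC│ MR│ M+│      


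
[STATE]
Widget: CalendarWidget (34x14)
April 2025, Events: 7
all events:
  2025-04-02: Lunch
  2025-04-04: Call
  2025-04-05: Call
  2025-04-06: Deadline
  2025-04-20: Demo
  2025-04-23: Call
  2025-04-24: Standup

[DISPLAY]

            April 2025            
Mo Tu We Th Fr Sa Su              
    1  2*  3  4*  5*  6*          
 7  8  9 10 11 12 13              
14 15 16 17 18 19 20*             
21 22 23* 24* 25 26 27            
28 29 30                          
                                  
                                  
                                  
                                  
                                  
                                  
                                  


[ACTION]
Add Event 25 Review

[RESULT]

            April 2025            
Mo Tu We Th Fr Sa Su              
    1  2*  3  4*  5*  6*          
 7  8  9 10 11 12 13              
14 15 16 17 18 19 20*             
21 22 23* 24* 25* 26 27           
28 29 30                          
                                  
                                  
                                  
                                  
                                  
                                  
                                  


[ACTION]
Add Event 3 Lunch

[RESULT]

            April 2025            
Mo Tu We Th Fr Sa Su              
    1  2*  3*  4*  5*  6*         
 7  8  9 10 11 12 13              
14 15 16 17 18 19 20*             
21 22 23* 24* 25* 26 27           
28 29 30                          
                                  
                                  
                                  
                                  
                                  
                                  
                                  


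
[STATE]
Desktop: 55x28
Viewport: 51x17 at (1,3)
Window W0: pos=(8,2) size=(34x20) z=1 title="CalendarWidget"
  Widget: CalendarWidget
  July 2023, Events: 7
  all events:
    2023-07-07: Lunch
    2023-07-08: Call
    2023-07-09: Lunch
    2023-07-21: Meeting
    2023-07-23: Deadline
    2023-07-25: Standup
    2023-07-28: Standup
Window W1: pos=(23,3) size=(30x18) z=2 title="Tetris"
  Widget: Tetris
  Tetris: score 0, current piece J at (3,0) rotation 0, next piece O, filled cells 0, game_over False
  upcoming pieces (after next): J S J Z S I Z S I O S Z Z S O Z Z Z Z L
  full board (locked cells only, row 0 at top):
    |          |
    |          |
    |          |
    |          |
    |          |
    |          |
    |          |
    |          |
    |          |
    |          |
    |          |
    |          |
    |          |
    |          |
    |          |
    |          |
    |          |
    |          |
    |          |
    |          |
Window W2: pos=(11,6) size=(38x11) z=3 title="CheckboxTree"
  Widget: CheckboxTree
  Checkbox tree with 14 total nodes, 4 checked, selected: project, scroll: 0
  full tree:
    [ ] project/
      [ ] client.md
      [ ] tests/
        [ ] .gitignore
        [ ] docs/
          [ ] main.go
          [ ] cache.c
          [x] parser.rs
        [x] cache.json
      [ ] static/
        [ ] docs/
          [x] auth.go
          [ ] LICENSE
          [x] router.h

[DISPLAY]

       ┃ CalendarWidge┏━━━━━━━━━━━━━━━━━━━━━━━━━━━━
       ┠──────────────┃ Tetris                     
       ┃           Jul┠────────────────────────────
       ┃Mo┏━━━━━━━━━━━━━━━━━━━━━━━━━━━━━━━━━━━━┓   
       ┃  ┃ CheckboxTree                       ┃   
       ┃ 3┠────────────────────────────────────┨   
       ┃10┃>[-] project/                       ┃   
       ┃17┃   [ ] client.md                    ┃   
       ┃24┃   [-] tests/                       ┃   
       ┃31┃     [ ] .gitignore                 ┃   
       ┃  ┃     [-] docs/                      ┃   
       ┃  ┃       [ ] main.go                  ┃   
       ┃  ┃       [ ] cache.c                  ┃   
       ┃  ┗━━━━━━━━━━━━━━━━━━━━━━━━━━━━━━━━━━━━┛   
       ┃              ┃          │                 
       ┃              ┃          │                 
       ┃              ┃          │                 


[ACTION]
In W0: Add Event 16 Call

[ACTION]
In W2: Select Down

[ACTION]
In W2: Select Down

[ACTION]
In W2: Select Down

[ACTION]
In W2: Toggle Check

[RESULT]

       ┃ CalendarWidge┏━━━━━━━━━━━━━━━━━━━━━━━━━━━━
       ┠──────────────┃ Tetris                     
       ┃           Jul┠────────────────────────────
       ┃Mo┏━━━━━━━━━━━━━━━━━━━━━━━━━━━━━━━━━━━━┓   
       ┃  ┃ CheckboxTree                       ┃   
       ┃ 3┠────────────────────────────────────┨   
       ┃10┃ [-] project/                       ┃   
       ┃17┃   [ ] client.md                    ┃   
       ┃24┃   [-] tests/                       ┃   
       ┃31┃>    [x] .gitignore                 ┃   
       ┃  ┃     [-] docs/                      ┃   
       ┃  ┃       [ ] main.go                  ┃   
       ┃  ┃       [ ] cache.c                  ┃   
       ┃  ┗━━━━━━━━━━━━━━━━━━━━━━━━━━━━━━━━━━━━┛   
       ┃              ┃          │                 
       ┃              ┃          │                 
       ┃              ┃          │                 


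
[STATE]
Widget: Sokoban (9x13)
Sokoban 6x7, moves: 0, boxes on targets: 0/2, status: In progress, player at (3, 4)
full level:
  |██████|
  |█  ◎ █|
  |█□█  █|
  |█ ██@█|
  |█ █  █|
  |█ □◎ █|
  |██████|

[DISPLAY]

██████   
█  ◎ █   
█□█  █   
█ ██@█   
█ █  █   
█ □◎ █   
██████   
Moves: 0 
         
         
         
         
         


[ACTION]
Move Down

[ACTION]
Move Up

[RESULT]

██████   
█  ◎ █   
█□█  █   
█ ██@█   
█ █  █   
█ □◎ █   
██████   
Moves: 2 
         
         
         
         
         


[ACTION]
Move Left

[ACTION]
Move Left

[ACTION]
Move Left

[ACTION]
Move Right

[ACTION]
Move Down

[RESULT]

██████   
█  ◎ █   
█□█  █   
█ ██ █   
█ █ @█   
█ □◎ █   
██████   
Moves: 3 
         
         
         
         
         


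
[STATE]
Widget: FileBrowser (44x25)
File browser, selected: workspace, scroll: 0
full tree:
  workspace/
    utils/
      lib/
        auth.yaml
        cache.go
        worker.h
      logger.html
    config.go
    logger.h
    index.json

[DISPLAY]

> [-] workspace/                            
    [+] utils/                              
    config.go                               
    logger.h                                
    index.json                              
                                            
                                            
                                            
                                            
                                            
                                            
                                            
                                            
                                            
                                            
                                            
                                            
                                            
                                            
                                            
                                            
                                            
                                            
                                            
                                            


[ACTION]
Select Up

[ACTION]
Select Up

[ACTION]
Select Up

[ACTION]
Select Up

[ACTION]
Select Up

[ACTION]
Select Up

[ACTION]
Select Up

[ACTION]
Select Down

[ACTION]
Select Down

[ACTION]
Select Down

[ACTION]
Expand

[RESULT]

  [-] workspace/                            
    [+] utils/                              
    config.go                               
  > logger.h                                
    index.json                              
                                            
                                            
                                            
                                            
                                            
                                            
                                            
                                            
                                            
                                            
                                            
                                            
                                            
                                            
                                            
                                            
                                            
                                            
                                            
                                            


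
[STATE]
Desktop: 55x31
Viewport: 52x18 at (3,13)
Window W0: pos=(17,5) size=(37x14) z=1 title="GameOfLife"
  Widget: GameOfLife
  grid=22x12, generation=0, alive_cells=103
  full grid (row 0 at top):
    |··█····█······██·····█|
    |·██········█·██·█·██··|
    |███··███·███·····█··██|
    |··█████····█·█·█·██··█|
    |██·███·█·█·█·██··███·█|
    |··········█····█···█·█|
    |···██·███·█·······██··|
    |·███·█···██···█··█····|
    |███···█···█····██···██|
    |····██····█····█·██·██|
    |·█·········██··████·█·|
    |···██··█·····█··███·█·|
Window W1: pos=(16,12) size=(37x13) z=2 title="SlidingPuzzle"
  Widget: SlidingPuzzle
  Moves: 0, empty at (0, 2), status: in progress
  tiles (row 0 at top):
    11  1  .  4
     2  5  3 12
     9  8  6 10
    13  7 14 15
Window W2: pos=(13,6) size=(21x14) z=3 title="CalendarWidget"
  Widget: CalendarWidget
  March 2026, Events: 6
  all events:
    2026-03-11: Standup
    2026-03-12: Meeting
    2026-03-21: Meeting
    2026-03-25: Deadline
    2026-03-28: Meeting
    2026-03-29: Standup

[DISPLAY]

          ┃ 9 10 11* 12* 13 14┃                  ┃┃ 
          ┃16 17 18 19 20 21* ┃──────────────────┨┃ 
          ┃23 24 25* 26 27 28*┃───┐              ┃┃ 
          ┃30 31              ┃ 4 │              ┃┃ 
          ┃                   ┃───┤              ┃┃ 
          ┃                   ┃12 │              ┃┛ 
          ┗━━━━━━━━━━━━━━━━━━━┛───┤              ┃  
             ┃│  9 │  8 │  6 │ 10 │              ┃  
             ┃├────┼────┼────┼────┤              ┃  
             ┃│ 13 │  7 │ 14 │ 15 │              ┃  
             ┃└────┴────┴────┴────┘              ┃  
             ┗━━━━━━━━━━━━━━━━━━━━━━━━━━━━━━━━━━━┛  
                                                    
                                                    
                                                    
                                                    
                                                    
                                                    


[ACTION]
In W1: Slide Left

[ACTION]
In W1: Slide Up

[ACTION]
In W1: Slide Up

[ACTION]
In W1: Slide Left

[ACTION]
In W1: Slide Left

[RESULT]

          ┃ 9 10 11* 12* 13 14┃                  ┃┃ 
          ┃16 17 18 19 20 21* ┃──────────────────┨┃ 
          ┃23 24 25* 26 27 28*┃───┐              ┃┃ 
          ┃30 31              ┃12 │              ┃┃ 
          ┃                   ┃───┤              ┃┃ 
          ┃                   ┃10 │              ┃┛ 
          ┗━━━━━━━━━━━━━━━━━━━┛───┤              ┃  
             ┃│  9 │  8 │  6 │    │              ┃  
             ┃├────┼────┼────┼────┤              ┃  
             ┃│ 13 │  7 │ 14 │ 15 │              ┃  
             ┃└────┴────┴────┴────┘              ┃  
             ┗━━━━━━━━━━━━━━━━━━━━━━━━━━━━━━━━━━━┛  
                                                    
                                                    
                                                    
                                                    
                                                    
                                                    


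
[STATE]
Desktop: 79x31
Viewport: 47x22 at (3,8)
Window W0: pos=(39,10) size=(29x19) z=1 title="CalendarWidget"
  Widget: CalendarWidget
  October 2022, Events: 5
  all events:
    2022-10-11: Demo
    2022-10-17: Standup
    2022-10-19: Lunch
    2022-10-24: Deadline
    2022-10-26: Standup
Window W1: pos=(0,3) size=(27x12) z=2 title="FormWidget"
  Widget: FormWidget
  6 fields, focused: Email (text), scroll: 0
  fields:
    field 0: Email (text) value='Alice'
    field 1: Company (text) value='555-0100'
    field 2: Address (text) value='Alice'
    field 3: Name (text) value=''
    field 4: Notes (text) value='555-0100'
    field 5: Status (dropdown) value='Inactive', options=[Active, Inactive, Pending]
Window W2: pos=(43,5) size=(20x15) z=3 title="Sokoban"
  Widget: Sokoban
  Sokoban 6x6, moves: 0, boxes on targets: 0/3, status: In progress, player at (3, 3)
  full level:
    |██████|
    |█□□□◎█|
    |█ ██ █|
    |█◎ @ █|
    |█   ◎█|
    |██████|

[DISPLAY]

Address:    [Alice    ]┃                ┃██████
Name:       [         ]┃                ┃█□□□◎█
Notes:      [555-0100 ]┃            ┏━━━┃█ ██ █
Status:     [Inactive▼]┃            ┃ Ca┃█◎ @ █
                       ┃            ┠───┃█   ◎█
                       ┃            ┃   ┃██████
━━━━━━━━━━━━━━━━━━━━━━━┛            ┃Mo ┃Moves:
                                    ┃   ┃      
                                    ┃ 3 ┃      
                                    ┃10 ┃      
                                    ┃17*┃      
                                    ┃24*┗━━━━━━
                                    ┃31        
                                    ┃          
                                    ┃          
                                    ┃          
                                    ┃          
                                    ┃          
                                    ┃          
                                    ┃          
                                    ┗━━━━━━━━━━
                                               


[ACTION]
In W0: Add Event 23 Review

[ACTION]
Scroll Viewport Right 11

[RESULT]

 [Alice    ]┃                ┃██████           
 [         ]┃                ┃█□□□◎█           
 [555-0100 ]┃            ┏━━━┃█ ██ █           
 [Inactive▼]┃            ┃ Ca┃█◎ @ █           
            ┃            ┠───┃█   ◎█           
            ┃            ┃   ┃██████           
━━━━━━━━━━━━┛            ┃Mo ┃Moves: 0  0/3    
                         ┃   ┃                 
                         ┃ 3 ┃                 
                         ┃10 ┃                 
                         ┃17*┃                 
                         ┃24*┗━━━━━━━━━━━━━━━━━
                         ┃31                   
                         ┃                     
                         ┃                     
                         ┃                     
                         ┃                     
                         ┃                     
                         ┃                     
                         ┃                     
                         ┗━━━━━━━━━━━━━━━━━━━━━
                                               


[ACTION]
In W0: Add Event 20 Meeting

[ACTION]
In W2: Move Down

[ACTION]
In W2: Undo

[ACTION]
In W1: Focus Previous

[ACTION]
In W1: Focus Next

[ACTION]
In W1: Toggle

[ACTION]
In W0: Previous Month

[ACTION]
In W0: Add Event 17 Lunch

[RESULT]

 [Alice    ]┃                ┃██████           
 [         ]┃                ┃█□□□◎█           
 [555-0100 ]┃            ┏━━━┃█ ██ █           
 [Inactive▼]┃            ┃ Ca┃█◎ @ █           
            ┃            ┠───┃█   ◎█           
            ┃            ┃   ┃██████           
━━━━━━━━━━━━┛            ┃Mo ┃Moves: 0  0/3    
                         ┃   ┃                 
                         ┃ 5 ┃                 
                         ┃12 ┃                 
                         ┃19 ┃                 
                         ┃26 ┗━━━━━━━━━━━━━━━━━
                         ┃                     
                         ┃                     
                         ┃                     
                         ┃                     
                         ┃                     
                         ┃                     
                         ┃                     
                         ┃                     
                         ┗━━━━━━━━━━━━━━━━━━━━━
                                               


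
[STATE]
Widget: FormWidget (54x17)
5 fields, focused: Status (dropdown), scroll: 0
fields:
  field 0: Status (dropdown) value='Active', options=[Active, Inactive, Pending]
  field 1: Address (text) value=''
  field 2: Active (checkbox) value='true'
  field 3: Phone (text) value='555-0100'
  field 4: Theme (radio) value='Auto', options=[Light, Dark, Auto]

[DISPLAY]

> Status:     [Active                               ▼]
  Address:    [                                      ]
  Active:     [x]                                     
  Phone:      [555-0100                              ]
  Theme:      ( ) Light  ( ) Dark  (●) Auto           
                                                      
                                                      
                                                      
                                                      
                                                      
                                                      
                                                      
                                                      
                                                      
                                                      
                                                      
                                                      


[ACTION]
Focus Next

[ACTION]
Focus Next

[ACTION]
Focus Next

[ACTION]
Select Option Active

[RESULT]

  Status:     [Active                               ▼]
  Address:    [                                      ]
  Active:     [x]                                     
> Phone:      [555-0100                              ]
  Theme:      ( ) Light  ( ) Dark  (●) Auto           
                                                      
                                                      
                                                      
                                                      
                                                      
                                                      
                                                      
                                                      
                                                      
                                                      
                                                      
                                                      


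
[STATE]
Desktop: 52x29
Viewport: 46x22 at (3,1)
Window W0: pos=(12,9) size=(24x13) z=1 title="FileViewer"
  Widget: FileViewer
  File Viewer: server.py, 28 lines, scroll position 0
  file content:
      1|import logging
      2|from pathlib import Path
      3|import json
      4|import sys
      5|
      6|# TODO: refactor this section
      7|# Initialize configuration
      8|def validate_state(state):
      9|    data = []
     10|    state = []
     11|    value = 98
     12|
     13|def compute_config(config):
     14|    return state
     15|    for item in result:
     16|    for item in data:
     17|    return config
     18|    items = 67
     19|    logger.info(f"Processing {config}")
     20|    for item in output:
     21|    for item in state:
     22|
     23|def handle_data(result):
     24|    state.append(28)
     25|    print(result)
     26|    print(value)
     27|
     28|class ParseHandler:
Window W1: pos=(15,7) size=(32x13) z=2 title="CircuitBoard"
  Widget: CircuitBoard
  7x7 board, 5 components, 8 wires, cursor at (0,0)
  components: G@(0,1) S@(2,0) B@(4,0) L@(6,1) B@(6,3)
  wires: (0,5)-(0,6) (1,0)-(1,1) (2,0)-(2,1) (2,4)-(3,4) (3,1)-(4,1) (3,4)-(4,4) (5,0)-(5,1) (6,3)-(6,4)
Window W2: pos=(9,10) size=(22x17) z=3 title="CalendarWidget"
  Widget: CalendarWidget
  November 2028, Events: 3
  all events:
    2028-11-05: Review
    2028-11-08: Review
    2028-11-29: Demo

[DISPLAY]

                                              
                                              
                                              
                                              
                                              
                                              
            ┏━━━━━━━━━━━━━━━━━━━━━━━━━━━━━━┓  
            ┃ CircuitBoard                 ┃  
         ┏━━┠──────────────────────────────┨  
      ┏━━━━━━━━━━━━━━━━━━━━┓6              ┃  
      ┃ CalendarWidget     ┃         · ─ · ┃  
      ┠────────────────────┨               ┃  
      ┃   November 2028    ┃               ┃  
      ┃Mo Tu We Th Fr Sa Su┃               ┃  
      ┃       1  2  3  4  5┃     ·         ┃  
      ┃ 6  7  8*  9 10 11 1┃     │         ┃  
      ┃13 14 15 16 17 18 19┃     ·         ┃  
      ┃20 21 22 23 24 25 26┃     │         ┃  
      ┃27 28 29* 30        ┃━━━━━━━━━━━━━━━┛  
      ┃                    ┃   ▼┃             
      ┃                    ┃━━━━┛             
      ┃                    ┃                  


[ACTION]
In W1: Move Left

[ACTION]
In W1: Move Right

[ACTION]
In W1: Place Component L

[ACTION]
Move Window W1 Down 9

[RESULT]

                                              
                                              
                                              
                                              
                                              
                                              
                                              
                                              
         ┏━━━━━━━━━━━━━━━━━━━━━━┓             
      ┏━━━━━━━━━━━━━━━━━━━━┓    ┃             
      ┃ CalendarWidget     ┃────┨             
      ┠────────────────────┨   ▲┃             
      ┃   November 2028    ┃t P█┃             
      ┃Mo Tu We Th Fr Sa Su┃   ░┃             
      ┃       1  2  3  4  5┃   ░┃             
      ┃ 6  7  8*  9 10 11 1┃━━━━━━━━━━━━━━━┓  
      ┃13 14 15 16 17 18 19┃               ┃  
      ┃20 21 22 23 24 25 26┃───────────────┨  
      ┃27 28 29* 30        ┃6              ┃  
      ┃                    ┃         · ─ · ┃  
      ┃                    ┃               ┃  
      ┃                    ┃               ┃  


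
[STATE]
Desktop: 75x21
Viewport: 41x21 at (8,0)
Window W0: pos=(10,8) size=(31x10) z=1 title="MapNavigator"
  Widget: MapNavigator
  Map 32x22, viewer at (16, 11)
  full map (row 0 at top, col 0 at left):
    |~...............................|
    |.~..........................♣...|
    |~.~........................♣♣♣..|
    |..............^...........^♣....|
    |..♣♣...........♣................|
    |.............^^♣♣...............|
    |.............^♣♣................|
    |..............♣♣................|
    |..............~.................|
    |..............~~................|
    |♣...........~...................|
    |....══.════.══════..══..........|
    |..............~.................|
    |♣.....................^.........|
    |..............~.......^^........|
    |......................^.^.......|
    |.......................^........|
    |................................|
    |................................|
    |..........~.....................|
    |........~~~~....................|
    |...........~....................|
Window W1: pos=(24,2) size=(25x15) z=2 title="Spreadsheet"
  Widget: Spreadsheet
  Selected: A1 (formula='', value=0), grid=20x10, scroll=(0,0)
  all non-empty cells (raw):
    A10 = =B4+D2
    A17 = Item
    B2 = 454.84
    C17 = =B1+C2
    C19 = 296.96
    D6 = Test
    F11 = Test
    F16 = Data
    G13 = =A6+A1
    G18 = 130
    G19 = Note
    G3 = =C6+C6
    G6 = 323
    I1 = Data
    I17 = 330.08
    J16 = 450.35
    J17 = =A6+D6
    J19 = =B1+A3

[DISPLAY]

                                         
                                         
                ┏━━━━━━━━━━━━━━━━━━━━━━━┓
                ┃ Spreadsheet           ┃
                ┠───────────────────────┨
                ┃A1:                    ┃
                ┃       A       B       ┃
                ┃-----------------------┃
  ┏━━━━━━━━━━━━━┃  1      [0]       0   ┃
  ┃ MapNavigator┃  2        0  454.84   ┃
  ┠─────────────┃  3        0       0   ┃
  ┃............~┃  4        0       0   ┃
  ┃............~┃  5        0       0   ┃
  ┃..........~..┃  6        0       0   ┃
  ┃..══.════.═══┃  7        0       0   ┃
  ┃............~┃  8        0       0   ┃
  ┃.............┗━━━━━━━━━━━━━━━━━━━━━━━┛
  ┗━━━━━━━━━━━━━━━━━━━━━━━━━━━━━┛        
                                         
                                         
                                         


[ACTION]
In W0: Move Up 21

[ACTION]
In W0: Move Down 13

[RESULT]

                                         
                                         
                ┏━━━━━━━━━━━━━━━━━━━━━━━┓
                ┃ Spreadsheet           ┃
                ┠───────────────────────┨
                ┃A1:                    ┃
                ┃       A       B       ┃
                ┃-----------------------┃
  ┏━━━━━━━━━━━━━┃  1      [0]       0   ┃
  ┃ MapNavigator┃  2        0  454.84   ┃
  ┠─────────────┃  3        0       0   ┃
  ┃..........~..┃  4        0       0   ┃
  ┃..══.════.═══┃  5        0       0   ┃
  ┃............~┃  6        0       0   ┃
  ┃.............┃  7        0       0   ┃
  ┃............~┃  8        0       0   ┃
  ┃.............┗━━━━━━━━━━━━━━━━━━━━━━━┛
  ┗━━━━━━━━━━━━━━━━━━━━━━━━━━━━━┛        
                                         
                                         
                                         


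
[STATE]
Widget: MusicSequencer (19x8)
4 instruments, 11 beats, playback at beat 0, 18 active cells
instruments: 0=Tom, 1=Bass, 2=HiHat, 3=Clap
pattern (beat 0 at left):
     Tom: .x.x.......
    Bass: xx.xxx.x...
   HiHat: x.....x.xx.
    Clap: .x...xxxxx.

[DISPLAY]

      ▼1234567890  
   Tom·█·█·······  
  Bass██·███·█···  
 HiHat█·····█·██·  
  Clap·█···█████·  
                   
                   
                   


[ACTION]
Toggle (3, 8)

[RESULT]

      ▼1234567890  
   Tom·█·█·······  
  Bass██·███·█···  
 HiHat█·····█·██·  
  Clap·█···███·█·  
                   
                   
                   


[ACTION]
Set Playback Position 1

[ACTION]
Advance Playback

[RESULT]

      01▼34567890  
   Tom·█·█·······  
  Bass██·███·█···  
 HiHat█·····█·██·  
  Clap·█···███·█·  
                   
                   
                   


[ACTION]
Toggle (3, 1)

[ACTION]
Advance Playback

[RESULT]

      012▼4567890  
   Tom·█·█·······  
  Bass██·███·█···  
 HiHat█·····█·██·  
  Clap·····███·█·  
                   
                   
                   


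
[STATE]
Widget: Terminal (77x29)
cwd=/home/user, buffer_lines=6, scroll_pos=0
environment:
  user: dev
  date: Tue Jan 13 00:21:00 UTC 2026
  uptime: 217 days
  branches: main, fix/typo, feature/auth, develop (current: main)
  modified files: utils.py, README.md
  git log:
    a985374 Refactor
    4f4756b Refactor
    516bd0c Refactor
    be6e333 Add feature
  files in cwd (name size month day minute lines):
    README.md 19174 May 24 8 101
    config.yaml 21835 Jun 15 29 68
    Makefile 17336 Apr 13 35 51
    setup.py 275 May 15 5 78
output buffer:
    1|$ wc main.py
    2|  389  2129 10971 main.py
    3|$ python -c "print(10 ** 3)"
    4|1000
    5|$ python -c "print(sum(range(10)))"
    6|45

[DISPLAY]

$ wc main.py                                                                 
  389  2129 10971 main.py                                                    
$ python -c "print(10 ** 3)"                                                 
1000                                                                         
$ python -c "print(sum(range(10)))"                                          
45                                                                           
$ █                                                                          
                                                                             
                                                                             
                                                                             
                                                                             
                                                                             
                                                                             
                                                                             
                                                                             
                                                                             
                                                                             
                                                                             
                                                                             
                                                                             
                                                                             
                                                                             
                                                                             
                                                                             
                                                                             
                                                                             
                                                                             
                                                                             
                                                                             


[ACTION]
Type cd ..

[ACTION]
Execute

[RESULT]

$ wc main.py                                                                 
  389  2129 10971 main.py                                                    
$ python -c "print(10 ** 3)"                                                 
1000                                                                         
$ python -c "print(sum(range(10)))"                                          
45                                                                           
$ cd ..                                                                      
                                                                             
$ █                                                                          
                                                                             
                                                                             
                                                                             
                                                                             
                                                                             
                                                                             
                                                                             
                                                                             
                                                                             
                                                                             
                                                                             
                                                                             
                                                                             
                                                                             
                                                                             
                                                                             
                                                                             
                                                                             
                                                                             
                                                                             


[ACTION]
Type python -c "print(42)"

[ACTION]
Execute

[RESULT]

$ wc main.py                                                                 
  389  2129 10971 main.py                                                    
$ python -c "print(10 ** 3)"                                                 
1000                                                                         
$ python -c "print(sum(range(10)))"                                          
45                                                                           
$ cd ..                                                                      
                                                                             
$ python -c "print(42)"                                                      
42                                                                           
$ █                                                                          
                                                                             
                                                                             
                                                                             
                                                                             
                                                                             
                                                                             
                                                                             
                                                                             
                                                                             
                                                                             
                                                                             
                                                                             
                                                                             
                                                                             
                                                                             
                                                                             
                                                                             
                                                                             
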